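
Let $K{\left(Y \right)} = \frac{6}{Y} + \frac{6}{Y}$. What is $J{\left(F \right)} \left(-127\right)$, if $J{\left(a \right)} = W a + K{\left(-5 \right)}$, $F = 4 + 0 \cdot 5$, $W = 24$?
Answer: $- \frac{59436}{5} \approx -11887.0$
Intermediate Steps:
$K{\left(Y \right)} = \frac{12}{Y}$
$F = 4$ ($F = 4 + 0 = 4$)
$J{\left(a \right)} = - \frac{12}{5} + 24 a$ ($J{\left(a \right)} = 24 a + \frac{12}{-5} = 24 a + 12 \left(- \frac{1}{5}\right) = 24 a - \frac{12}{5} = - \frac{12}{5} + 24 a$)
$J{\left(F \right)} \left(-127\right) = \left(- \frac{12}{5} + 24 \cdot 4\right) \left(-127\right) = \left(- \frac{12}{5} + 96\right) \left(-127\right) = \frac{468}{5} \left(-127\right) = - \frac{59436}{5}$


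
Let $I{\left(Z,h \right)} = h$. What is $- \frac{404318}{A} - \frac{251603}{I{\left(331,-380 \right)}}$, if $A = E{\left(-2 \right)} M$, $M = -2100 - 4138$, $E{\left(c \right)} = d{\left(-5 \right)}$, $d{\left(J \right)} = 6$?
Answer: $\frac{2392659481}{3555660} \approx 672.92$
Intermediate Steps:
$E{\left(c \right)} = 6$
$M = -6238$ ($M = -2100 - 4138 = -6238$)
$A = -37428$ ($A = 6 \left(-6238\right) = -37428$)
$- \frac{404318}{A} - \frac{251603}{I{\left(331,-380 \right)}} = - \frac{404318}{-37428} - \frac{251603}{-380} = \left(-404318\right) \left(- \frac{1}{37428}\right) - - \frac{251603}{380} = \frac{202159}{18714} + \frac{251603}{380} = \frac{2392659481}{3555660}$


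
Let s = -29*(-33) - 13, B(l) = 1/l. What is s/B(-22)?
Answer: -20768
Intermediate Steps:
s = 944 (s = 957 - 13 = 944)
s/B(-22) = 944/(1/(-22)) = 944/(-1/22) = 944*(-22) = -20768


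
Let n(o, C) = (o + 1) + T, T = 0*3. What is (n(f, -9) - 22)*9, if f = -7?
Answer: -252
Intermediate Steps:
T = 0
n(o, C) = 1 + o (n(o, C) = (o + 1) + 0 = (1 + o) + 0 = 1 + o)
(n(f, -9) - 22)*9 = ((1 - 7) - 22)*9 = (-6 - 22)*9 = -28*9 = -252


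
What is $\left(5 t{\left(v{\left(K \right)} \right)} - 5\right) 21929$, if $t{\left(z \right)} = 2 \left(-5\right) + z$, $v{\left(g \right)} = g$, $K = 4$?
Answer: $-767515$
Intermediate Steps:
$t{\left(z \right)} = -10 + z$
$\left(5 t{\left(v{\left(K \right)} \right)} - 5\right) 21929 = \left(5 \left(-10 + 4\right) - 5\right) 21929 = \left(5 \left(-6\right) - 5\right) 21929 = \left(-30 - 5\right) 21929 = \left(-35\right) 21929 = -767515$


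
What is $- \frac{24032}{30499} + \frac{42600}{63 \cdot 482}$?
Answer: $\frac{13559564}{22050777} \approx 0.61492$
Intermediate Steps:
$- \frac{24032}{30499} + \frac{42600}{63 \cdot 482} = \left(-24032\right) \frac{1}{30499} + \frac{42600}{30366} = - \frac{24032}{30499} + 42600 \cdot \frac{1}{30366} = - \frac{24032}{30499} + \frac{7100}{5061} = \frac{13559564}{22050777}$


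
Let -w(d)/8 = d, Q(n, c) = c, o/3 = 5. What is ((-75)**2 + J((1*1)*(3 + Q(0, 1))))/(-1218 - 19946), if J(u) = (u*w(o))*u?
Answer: -285/1628 ≈ -0.17506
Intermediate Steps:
o = 15 (o = 3*5 = 15)
w(d) = -8*d
J(u) = -120*u**2 (J(u) = (u*(-8*15))*u = (u*(-120))*u = (-120*u)*u = -120*u**2)
((-75)**2 + J((1*1)*(3 + Q(0, 1))))/(-1218 - 19946) = ((-75)**2 - 120*(3 + 1)**2)/(-1218 - 19946) = (5625 - 120*(1*4)**2)/(-21164) = (5625 - 120*4**2)*(-1/21164) = (5625 - 120*16)*(-1/21164) = (5625 - 1920)*(-1/21164) = 3705*(-1/21164) = -285/1628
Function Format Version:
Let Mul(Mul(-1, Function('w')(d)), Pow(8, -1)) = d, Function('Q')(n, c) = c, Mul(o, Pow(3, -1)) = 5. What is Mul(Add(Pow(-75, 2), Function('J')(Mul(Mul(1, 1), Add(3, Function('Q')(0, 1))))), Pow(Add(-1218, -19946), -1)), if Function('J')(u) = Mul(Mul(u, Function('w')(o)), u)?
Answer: Rational(-285, 1628) ≈ -0.17506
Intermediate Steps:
o = 15 (o = Mul(3, 5) = 15)
Function('w')(d) = Mul(-8, d)
Function('J')(u) = Mul(-120, Pow(u, 2)) (Function('J')(u) = Mul(Mul(u, Mul(-8, 15)), u) = Mul(Mul(u, -120), u) = Mul(Mul(-120, u), u) = Mul(-120, Pow(u, 2)))
Mul(Add(Pow(-75, 2), Function('J')(Mul(Mul(1, 1), Add(3, Function('Q')(0, 1))))), Pow(Add(-1218, -19946), -1)) = Mul(Add(Pow(-75, 2), Mul(-120, Pow(Mul(Mul(1, 1), Add(3, 1)), 2))), Pow(Add(-1218, -19946), -1)) = Mul(Add(5625, Mul(-120, Pow(Mul(1, 4), 2))), Pow(-21164, -1)) = Mul(Add(5625, Mul(-120, Pow(4, 2))), Rational(-1, 21164)) = Mul(Add(5625, Mul(-120, 16)), Rational(-1, 21164)) = Mul(Add(5625, -1920), Rational(-1, 21164)) = Mul(3705, Rational(-1, 21164)) = Rational(-285, 1628)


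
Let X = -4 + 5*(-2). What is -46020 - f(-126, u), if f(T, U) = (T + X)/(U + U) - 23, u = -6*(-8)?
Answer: -1103893/24 ≈ -45996.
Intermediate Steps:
u = 48
X = -14 (X = -4 - 10 = -14)
f(T, U) = -23 + (-14 + T)/(2*U) (f(T, U) = (T - 14)/(U + U) - 23 = (-14 + T)/((2*U)) - 23 = (-14 + T)*(1/(2*U)) - 23 = (-14 + T)/(2*U) - 23 = -23 + (-14 + T)/(2*U))
-46020 - f(-126, u) = -46020 - (-14 - 126 - 46*48)/(2*48) = -46020 - (-14 - 126 - 2208)/(2*48) = -46020 - (-2348)/(2*48) = -46020 - 1*(-587/24) = -46020 + 587/24 = -1103893/24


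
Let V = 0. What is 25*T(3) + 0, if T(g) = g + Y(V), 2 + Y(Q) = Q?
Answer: 25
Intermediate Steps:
Y(Q) = -2 + Q
T(g) = -2 + g (T(g) = g + (-2 + 0) = g - 2 = -2 + g)
25*T(3) + 0 = 25*(-2 + 3) + 0 = 25*1 + 0 = 25 + 0 = 25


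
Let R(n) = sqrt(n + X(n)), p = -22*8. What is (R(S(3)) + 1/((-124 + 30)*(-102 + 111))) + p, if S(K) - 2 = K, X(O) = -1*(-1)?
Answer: -148897/846 + sqrt(6) ≈ -173.55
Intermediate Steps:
X(O) = 1
S(K) = 2 + K
p = -176
R(n) = sqrt(1 + n) (R(n) = sqrt(n + 1) = sqrt(1 + n))
(R(S(3)) + 1/((-124 + 30)*(-102 + 111))) + p = (sqrt(1 + (2 + 3)) + 1/((-124 + 30)*(-102 + 111))) - 176 = (sqrt(1 + 5) + 1/(-94*9)) - 176 = (sqrt(6) + 1/(-846)) - 176 = (sqrt(6) - 1/846) - 176 = (-1/846 + sqrt(6)) - 176 = -148897/846 + sqrt(6)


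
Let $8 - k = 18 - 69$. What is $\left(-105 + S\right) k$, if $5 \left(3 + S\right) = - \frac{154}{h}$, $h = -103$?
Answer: $- \frac{3272494}{515} \approx -6354.4$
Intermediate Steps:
$k = 59$ ($k = 8 - \left(18 - 69\right) = 8 - -51 = 8 + 51 = 59$)
$S = - \frac{1391}{515}$ ($S = -3 + \frac{\left(-154\right) \frac{1}{-103}}{5} = -3 + \frac{\left(-154\right) \left(- \frac{1}{103}\right)}{5} = -3 + \frac{1}{5} \cdot \frac{154}{103} = -3 + \frac{154}{515} = - \frac{1391}{515} \approx -2.701$)
$\left(-105 + S\right) k = \left(-105 - \frac{1391}{515}\right) 59 = \left(- \frac{55466}{515}\right) 59 = - \frac{3272494}{515}$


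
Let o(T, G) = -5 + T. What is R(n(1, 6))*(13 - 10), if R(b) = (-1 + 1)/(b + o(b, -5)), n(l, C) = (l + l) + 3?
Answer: 0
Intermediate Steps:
n(l, C) = 3 + 2*l (n(l, C) = 2*l + 3 = 3 + 2*l)
R(b) = 0 (R(b) = (-1 + 1)/(b + (-5 + b)) = 0/(-5 + 2*b) = 0)
R(n(1, 6))*(13 - 10) = 0*(13 - 10) = 0*3 = 0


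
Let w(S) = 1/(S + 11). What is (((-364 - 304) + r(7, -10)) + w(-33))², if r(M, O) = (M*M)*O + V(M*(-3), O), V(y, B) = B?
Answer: 660335809/484 ≈ 1.3643e+6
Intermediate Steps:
r(M, O) = O + O*M² (r(M, O) = (M*M)*O + O = M²*O + O = O*M² + O = O + O*M²)
w(S) = 1/(11 + S)
(((-364 - 304) + r(7, -10)) + w(-33))² = (((-364 - 304) - 10*(1 + 7²)) + 1/(11 - 33))² = ((-668 - 10*(1 + 49)) + 1/(-22))² = ((-668 - 10*50) - 1/22)² = ((-668 - 500) - 1/22)² = (-1168 - 1/22)² = (-25697/22)² = 660335809/484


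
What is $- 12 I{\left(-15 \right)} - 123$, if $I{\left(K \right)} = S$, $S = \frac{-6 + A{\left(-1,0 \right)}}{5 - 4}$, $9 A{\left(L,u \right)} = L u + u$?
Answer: $-51$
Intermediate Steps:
$A{\left(L,u \right)} = \frac{u}{9} + \frac{L u}{9}$ ($A{\left(L,u \right)} = \frac{L u + u}{9} = \frac{u + L u}{9} = \frac{u}{9} + \frac{L u}{9}$)
$S = -6$ ($S = \frac{-6 + \frac{1}{9} \cdot 0 \left(1 - 1\right)}{5 - 4} = \frac{-6 + \frac{1}{9} \cdot 0 \cdot 0}{1} = \left(-6 + 0\right) 1 = \left(-6\right) 1 = -6$)
$I{\left(K \right)} = -6$
$- 12 I{\left(-15 \right)} - 123 = \left(-12\right) \left(-6\right) - 123 = 72 - 123 = -51$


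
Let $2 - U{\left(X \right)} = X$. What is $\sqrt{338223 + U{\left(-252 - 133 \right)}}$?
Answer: $\sqrt{338610} \approx 581.9$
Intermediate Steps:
$U{\left(X \right)} = 2 - X$
$\sqrt{338223 + U{\left(-252 - 133 \right)}} = \sqrt{338223 + \left(2 - \left(-252 - 133\right)\right)} = \sqrt{338223 + \left(2 - -385\right)} = \sqrt{338223 + \left(2 + 385\right)} = \sqrt{338223 + 387} = \sqrt{338610}$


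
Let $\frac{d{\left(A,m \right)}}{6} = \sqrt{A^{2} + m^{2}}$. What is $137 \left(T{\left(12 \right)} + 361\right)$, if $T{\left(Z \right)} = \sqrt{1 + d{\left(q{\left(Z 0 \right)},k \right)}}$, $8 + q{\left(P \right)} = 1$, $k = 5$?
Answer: $49457 + 137 \sqrt{1 + 6 \sqrt{74}} \approx 50451.0$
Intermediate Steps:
$q{\left(P \right)} = -7$ ($q{\left(P \right)} = -8 + 1 = -7$)
$d{\left(A,m \right)} = 6 \sqrt{A^{2} + m^{2}}$
$T{\left(Z \right)} = \sqrt{1 + 6 \sqrt{74}}$ ($T{\left(Z \right)} = \sqrt{1 + 6 \sqrt{\left(-7\right)^{2} + 5^{2}}} = \sqrt{1 + 6 \sqrt{49 + 25}} = \sqrt{1 + 6 \sqrt{74}}$)
$137 \left(T{\left(12 \right)} + 361\right) = 137 \left(\sqrt{1 + 6 \sqrt{74}} + 361\right) = 137 \left(361 + \sqrt{1 + 6 \sqrt{74}}\right) = 49457 + 137 \sqrt{1 + 6 \sqrt{74}}$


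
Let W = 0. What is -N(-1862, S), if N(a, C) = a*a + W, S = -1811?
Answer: -3467044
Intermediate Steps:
N(a, C) = a² (N(a, C) = a*a + 0 = a² + 0 = a²)
-N(-1862, S) = -1*(-1862)² = -1*3467044 = -3467044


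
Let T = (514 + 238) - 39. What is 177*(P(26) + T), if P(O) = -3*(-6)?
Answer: 129387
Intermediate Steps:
P(O) = 18
T = 713 (T = 752 - 39 = 713)
177*(P(26) + T) = 177*(18 + 713) = 177*731 = 129387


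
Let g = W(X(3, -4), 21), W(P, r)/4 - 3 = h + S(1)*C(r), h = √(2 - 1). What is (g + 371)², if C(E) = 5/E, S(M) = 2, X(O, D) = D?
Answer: 66699889/441 ≈ 1.5125e+5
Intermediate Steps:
h = 1 (h = √1 = 1)
W(P, r) = 16 + 40/r (W(P, r) = 12 + 4*(1 + 2*(5/r)) = 12 + 4*(1 + 10/r) = 12 + (4 + 40/r) = 16 + 40/r)
g = 376/21 (g = 16 + 40/21 = 376/21 ≈ 17.905)
(g + 371)² = (376/21 + 371)² = (8167/21)² = 66699889/441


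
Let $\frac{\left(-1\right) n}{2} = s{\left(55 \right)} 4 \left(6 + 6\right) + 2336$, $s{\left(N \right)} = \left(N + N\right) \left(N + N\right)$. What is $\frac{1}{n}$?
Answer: $- \frac{1}{1166272} \approx -8.5743 \cdot 10^{-7}$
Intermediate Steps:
$s{\left(N \right)} = 4 N^{2}$ ($s{\left(N \right)} = 2 N 2 N = 4 N^{2}$)
$n = -1166272$ ($n = - 2 \left(4 \cdot 55^{2} \cdot 4 \left(6 + 6\right) + 2336\right) = - 2 \left(4 \cdot 3025 \cdot 4 \cdot 12 + 2336\right) = - 2 \left(12100 \cdot 48 + 2336\right) = - 2 \left(580800 + 2336\right) = \left(-2\right) 583136 = -1166272$)
$\frac{1}{n} = \frac{1}{-1166272} = - \frac{1}{1166272}$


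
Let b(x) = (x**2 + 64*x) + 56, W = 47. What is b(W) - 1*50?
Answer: 5223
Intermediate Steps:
b(x) = 56 + x**2 + 64*x
b(W) - 1*50 = (56 + 47**2 + 64*47) - 1*50 = (56 + 2209 + 3008) - 50 = 5273 - 50 = 5223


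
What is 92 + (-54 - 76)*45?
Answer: -5758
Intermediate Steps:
92 + (-54 - 76)*45 = 92 - 130*45 = 92 - 5850 = -5758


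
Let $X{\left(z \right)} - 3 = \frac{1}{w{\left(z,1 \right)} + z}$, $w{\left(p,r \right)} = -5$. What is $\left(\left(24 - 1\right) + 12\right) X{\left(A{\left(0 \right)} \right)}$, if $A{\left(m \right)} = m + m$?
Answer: $98$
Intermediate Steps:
$A{\left(m \right)} = 2 m$
$X{\left(z \right)} = 3 + \frac{1}{-5 + z}$
$\left(\left(24 - 1\right) + 12\right) X{\left(A{\left(0 \right)} \right)} = \left(\left(24 - 1\right) + 12\right) \frac{-14 + 3 \cdot 2 \cdot 0}{-5 + 2 \cdot 0} = \left(\left(24 - 1\right) + 12\right) \frac{-14 + 3 \cdot 0}{-5 + 0} = \left(23 + 12\right) \frac{-14 + 0}{-5} = 35 \left(\left(- \frac{1}{5}\right) \left(-14\right)\right) = 35 \cdot \frac{14}{5} = 98$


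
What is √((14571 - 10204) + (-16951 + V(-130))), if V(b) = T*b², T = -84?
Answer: 2*I*√358046 ≈ 1196.7*I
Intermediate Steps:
V(b) = -84*b²
√((14571 - 10204) + (-16951 + V(-130))) = √((14571 - 10204) + (-16951 - 84*(-130)²)) = √(4367 + (-16951 - 84*16900)) = √(4367 + (-16951 - 1419600)) = √(4367 - 1436551) = √(-1432184) = 2*I*√358046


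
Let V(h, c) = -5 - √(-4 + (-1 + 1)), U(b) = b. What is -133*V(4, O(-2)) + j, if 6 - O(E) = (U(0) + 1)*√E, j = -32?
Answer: 633 + 266*I ≈ 633.0 + 266.0*I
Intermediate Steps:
O(E) = 6 - √E (O(E) = 6 - (0 + 1)*√E = 6 - √E)
V(h, c) = -5 - 2*I (V(h, c) = -5 - √(-4 + 0) = -5 - √(-4) = -5 - 2*I)
-133*V(4, O(-2)) + j = -133*(-5 - 2*I) - 32 = (665 + 266*I) - 32 = 633 + 266*I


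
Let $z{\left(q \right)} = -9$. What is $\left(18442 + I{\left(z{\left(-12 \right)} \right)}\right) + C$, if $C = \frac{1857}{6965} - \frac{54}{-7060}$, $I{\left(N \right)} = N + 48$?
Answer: $\frac{90877785143}{4917290} \approx 18481.0$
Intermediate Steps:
$I{\left(N \right)} = 48 + N$
$C = \frac{1348653}{4917290}$ ($C = 1857 \cdot \frac{1}{6965} - - \frac{27}{3530} = \frac{1857}{6965} + \frac{27}{3530} = \frac{1348653}{4917290} \approx 0.27427$)
$\left(18442 + I{\left(z{\left(-12 \right)} \right)}\right) + C = \left(18442 + \left(48 - 9\right)\right) + \frac{1348653}{4917290} = \left(18442 + 39\right) + \frac{1348653}{4917290} = 18481 + \frac{1348653}{4917290} = \frac{90877785143}{4917290}$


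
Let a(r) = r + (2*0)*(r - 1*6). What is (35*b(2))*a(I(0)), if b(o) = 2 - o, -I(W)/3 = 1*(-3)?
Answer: 0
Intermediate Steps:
I(W) = 9 (I(W) = -3*(-3) = 9)
a(r) = r (a(r) = r + 0*(r - 6) = r + 0*(-6 + r) = r + 0 = r)
(35*b(2))*a(I(0)) = (35*(2 - 1*2))*9 = (35*(2 - 2))*9 = (35*0)*9 = 0*9 = 0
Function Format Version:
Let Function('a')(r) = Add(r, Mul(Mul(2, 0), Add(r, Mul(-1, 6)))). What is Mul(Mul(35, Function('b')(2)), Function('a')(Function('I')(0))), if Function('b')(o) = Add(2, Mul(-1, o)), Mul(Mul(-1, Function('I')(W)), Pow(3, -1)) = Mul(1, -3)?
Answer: 0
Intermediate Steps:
Function('I')(W) = 9 (Function('I')(W) = Mul(-3, Mul(1, -3)) = Mul(-3, -3) = 9)
Function('a')(r) = r (Function('a')(r) = Add(r, Mul(0, Add(r, -6))) = Add(r, Mul(0, Add(-6, r))) = Add(r, 0) = r)
Mul(Mul(35, Function('b')(2)), Function('a')(Function('I')(0))) = Mul(Mul(35, Add(2, Mul(-1, 2))), 9) = Mul(Mul(35, Add(2, -2)), 9) = Mul(Mul(35, 0), 9) = Mul(0, 9) = 0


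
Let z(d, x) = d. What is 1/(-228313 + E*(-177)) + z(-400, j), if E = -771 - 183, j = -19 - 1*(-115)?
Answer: -23782001/59455 ≈ -400.00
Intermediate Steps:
j = 96 (j = -19 + 115 = 96)
E = -954
1/(-228313 + E*(-177)) + z(-400, j) = 1/(-228313 - 954*(-177)) - 400 = 1/(-228313 + 168858) - 400 = 1/(-59455) - 400 = -1/59455 - 400 = -23782001/59455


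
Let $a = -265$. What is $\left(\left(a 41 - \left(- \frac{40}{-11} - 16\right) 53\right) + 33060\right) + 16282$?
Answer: $\frac{430455}{11} \approx 39132.0$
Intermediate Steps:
$\left(\left(a 41 - \left(- \frac{40}{-11} - 16\right) 53\right) + 33060\right) + 16282 = \left(\left(\left(-265\right) 41 - \left(- \frac{40}{-11} - 16\right) 53\right) + 33060\right) + 16282 = \left(\left(-10865 - \left(\left(-40\right) \left(- \frac{1}{11}\right) - 16\right) 53\right) + 33060\right) + 16282 = \left(\left(-10865 - \left(\frac{40}{11} - 16\right) 53\right) + 33060\right) + 16282 = \left(\left(-10865 - \left(- \frac{136}{11}\right) 53\right) + 33060\right) + 16282 = \left(\left(-10865 - - \frac{7208}{11}\right) + 33060\right) + 16282 = \left(\left(-10865 + \frac{7208}{11}\right) + 33060\right) + 16282 = \left(- \frac{112307}{11} + 33060\right) + 16282 = \frac{251353}{11} + 16282 = \frac{430455}{11}$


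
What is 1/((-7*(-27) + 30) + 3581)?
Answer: 1/3800 ≈ 0.00026316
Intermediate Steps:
1/((-7*(-27) + 30) + 3581) = 1/((189 + 30) + 3581) = 1/(219 + 3581) = 1/3800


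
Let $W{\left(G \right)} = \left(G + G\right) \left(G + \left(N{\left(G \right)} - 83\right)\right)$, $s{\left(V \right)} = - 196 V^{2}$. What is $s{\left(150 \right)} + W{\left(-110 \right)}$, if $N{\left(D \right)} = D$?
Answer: $-4343340$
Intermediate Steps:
$W{\left(G \right)} = 2 G \left(-83 + 2 G\right)$ ($W{\left(G \right)} = \left(G + G\right) \left(G + \left(G - 83\right)\right) = 2 G \left(G + \left(G - 83\right)\right) = 2 G \left(G + \left(-83 + G\right)\right) = 2 G \left(-83 + 2 G\right)$)
$s{\left(150 \right)} + W{\left(-110 \right)} = - 196 \cdot 150^{2} + 2 \left(-110\right) \left(-83 + 2 \left(-110\right)\right) = \left(-196\right) 22500 + 2 \left(-110\right) \left(-83 - 220\right) = -4410000 + 2 \left(-110\right) \left(-303\right) = -4410000 + 66660 = -4343340$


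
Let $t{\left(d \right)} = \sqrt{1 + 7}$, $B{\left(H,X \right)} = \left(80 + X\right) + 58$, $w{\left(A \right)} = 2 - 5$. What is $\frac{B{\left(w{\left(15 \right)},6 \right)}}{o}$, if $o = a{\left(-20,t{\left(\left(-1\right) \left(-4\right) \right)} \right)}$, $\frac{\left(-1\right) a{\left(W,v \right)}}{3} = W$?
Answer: $\frac{12}{5} \approx 2.4$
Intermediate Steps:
$w{\left(A \right)} = -3$ ($w{\left(A \right)} = 2 - 5 = -3$)
$B{\left(H,X \right)} = 138 + X$
$t{\left(d \right)} = 2 \sqrt{2}$ ($t{\left(d \right)} = \sqrt{8} = 2 \sqrt{2}$)
$a{\left(W,v \right)} = - 3 W$
$o = 60$ ($o = \left(-3\right) \left(-20\right) = 60$)
$\frac{B{\left(w{\left(15 \right)},6 \right)}}{o} = \frac{138 + 6}{60} = 144 \cdot \frac{1}{60} = \frac{12}{5}$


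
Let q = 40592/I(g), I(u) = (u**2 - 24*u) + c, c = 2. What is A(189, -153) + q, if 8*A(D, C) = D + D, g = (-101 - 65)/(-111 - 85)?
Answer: -35521367/15732 ≈ -2257.9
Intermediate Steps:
g = 83/98 (g = -166/(-196) = -166*(-1/196) = 83/98 ≈ 0.84694)
I(u) = 2 + u**2 - 24*u (I(u) = (u**2 - 24*u) + 2 = 2 + u**2 - 24*u)
A(D, C) = D/4 (A(D, C) = (D + D)/8 = (2*D)/8 = D/4)
q = -9066176/3933 (q = 40592/(2 + (83/98)**2 - 24*83/98) = 40592/(2 + 6889/9604 - 996/49) = 40592/(-169119/9604) = 40592*(-9604/169119) = -9066176/3933 ≈ -2305.2)
A(189, -153) + q = (1/4)*189 - 9066176/3933 = 189/4 - 9066176/3933 = -35521367/15732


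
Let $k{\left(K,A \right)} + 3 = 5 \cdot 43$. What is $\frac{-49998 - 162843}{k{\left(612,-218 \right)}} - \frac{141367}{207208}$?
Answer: $- \frac{11033081933}{10982024} \approx -1004.6$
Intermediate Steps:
$k{\left(K,A \right)} = 212$ ($k{\left(K,A \right)} = -3 + 5 \cdot 43 = -3 + 215 = 212$)
$\frac{-49998 - 162843}{k{\left(612,-218 \right)}} - \frac{141367}{207208} = \frac{-49998 - 162843}{212} - \frac{141367}{207208} = \left(-49998 - 162843\right) \frac{1}{212} - \frac{141367}{207208} = \left(-212841\right) \frac{1}{212} - \frac{141367}{207208} = - \frac{212841}{212} - \frac{141367}{207208} = - \frac{11033081933}{10982024}$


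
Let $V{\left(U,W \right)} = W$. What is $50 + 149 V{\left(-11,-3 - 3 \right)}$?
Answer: $-844$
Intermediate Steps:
$50 + 149 V{\left(-11,-3 - 3 \right)} = 50 + 149 \left(-3 - 3\right) = 50 + 149 \left(-6\right) = 50 - 894 = -844$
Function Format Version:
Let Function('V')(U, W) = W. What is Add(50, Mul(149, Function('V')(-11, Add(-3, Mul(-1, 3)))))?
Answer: -844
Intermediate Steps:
Add(50, Mul(149, Function('V')(-11, Add(-3, Mul(-1, 3))))) = Add(50, Mul(149, Add(-3, Mul(-1, 3)))) = Add(50, Mul(149, Add(-3, -3))) = Add(50, Mul(149, -6)) = Add(50, -894) = -844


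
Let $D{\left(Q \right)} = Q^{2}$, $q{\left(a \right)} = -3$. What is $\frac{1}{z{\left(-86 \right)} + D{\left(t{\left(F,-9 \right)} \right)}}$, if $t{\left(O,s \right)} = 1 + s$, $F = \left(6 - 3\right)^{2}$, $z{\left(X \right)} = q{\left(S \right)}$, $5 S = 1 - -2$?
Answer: $\frac{1}{61} \approx 0.016393$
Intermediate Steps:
$S = \frac{3}{5}$ ($S = \frac{1 - -2}{5} = \frac{1 + 2}{5} = \frac{1}{5} \cdot 3 = \frac{3}{5} \approx 0.6$)
$z{\left(X \right)} = -3$
$F = 9$ ($F = 3^{2} = 9$)
$\frac{1}{z{\left(-86 \right)} + D{\left(t{\left(F,-9 \right)} \right)}} = \frac{1}{-3 + \left(1 - 9\right)^{2}} = \frac{1}{-3 + \left(-8\right)^{2}} = \frac{1}{-3 + 64} = \frac{1}{61}$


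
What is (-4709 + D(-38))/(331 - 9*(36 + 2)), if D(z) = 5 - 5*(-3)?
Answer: 4689/11 ≈ 426.27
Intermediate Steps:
D(z) = 20 (D(z) = 5 + 15 = 20)
(-4709 + D(-38))/(331 - 9*(36 + 2)) = (-4709 + 20)/(331 - 9*(36 + 2)) = -4689/(331 - 9*38) = -4689/(331 - 342) = -4689/(-11) = -4689*(-1/11) = 4689/11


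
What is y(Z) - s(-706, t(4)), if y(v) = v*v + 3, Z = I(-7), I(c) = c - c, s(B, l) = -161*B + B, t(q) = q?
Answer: -112957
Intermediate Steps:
s(B, l) = -160*B
I(c) = 0
Z = 0
y(v) = 3 + v² (y(v) = v² + 3 = 3 + v²)
y(Z) - s(-706, t(4)) = (3 + 0²) - (-160)*(-706) = (3 + 0) - 1*112960 = 3 - 112960 = -112957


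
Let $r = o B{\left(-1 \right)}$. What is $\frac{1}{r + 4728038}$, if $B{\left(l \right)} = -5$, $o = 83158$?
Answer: $\frac{1}{4312248} \approx 2.319 \cdot 10^{-7}$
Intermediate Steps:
$r = -415790$ ($r = 83158 \left(-5\right) = -415790$)
$\frac{1}{r + 4728038} = \frac{1}{-415790 + 4728038} = \frac{1}{4312248}$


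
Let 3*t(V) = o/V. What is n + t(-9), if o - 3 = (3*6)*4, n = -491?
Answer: -4444/9 ≈ -493.78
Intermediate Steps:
o = 75 (o = 3 + (3*6)*4 = 3 + 18*4 = 3 + 72 = 75)
t(V) = 25/V (t(V) = (75/V)/3 = 25/V)
n + t(-9) = -491 + 25/(-9) = -491 + 25*(-1/9) = -491 - 25/9 = -4444/9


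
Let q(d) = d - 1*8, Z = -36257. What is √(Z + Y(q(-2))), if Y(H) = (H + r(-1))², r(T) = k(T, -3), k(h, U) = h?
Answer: 2*I*√9034 ≈ 190.09*I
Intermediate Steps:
r(T) = T
q(d) = -8 + d (q(d) = d - 8 = -8 + d)
Y(H) = (-1 + H)² (Y(H) = (H - 1)² = (-1 + H)²)
√(Z + Y(q(-2))) = √(-36257 + (-1 + (-8 - 2))²) = √(-36257 + (-1 - 10)²) = √(-36257 + (-11)²) = √(-36257 + 121) = √(-36136) = 2*I*√9034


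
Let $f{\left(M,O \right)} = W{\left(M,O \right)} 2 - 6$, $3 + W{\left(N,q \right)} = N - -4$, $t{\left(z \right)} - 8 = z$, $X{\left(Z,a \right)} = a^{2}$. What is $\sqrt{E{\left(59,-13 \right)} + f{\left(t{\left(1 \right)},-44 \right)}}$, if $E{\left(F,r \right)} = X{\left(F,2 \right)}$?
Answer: $3 \sqrt{2} \approx 4.2426$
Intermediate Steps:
$E{\left(F,r \right)} = 4$ ($E{\left(F,r \right)} = 2^{2} = 4$)
$t{\left(z \right)} = 8 + z$
$W{\left(N,q \right)} = 1 + N$ ($W{\left(N,q \right)} = -3 + \left(N - -4\right) = -3 + \left(N + 4\right) = -3 + \left(4 + N\right) = 1 + N$)
$f{\left(M,O \right)} = -4 + 2 M$ ($f{\left(M,O \right)} = \left(1 + M\right) 2 - 6 = \left(2 + 2 M\right) - 6 = -4 + 2 M$)
$\sqrt{E{\left(59,-13 \right)} + f{\left(t{\left(1 \right)},-44 \right)}} = \sqrt{4 - \left(4 - 2 \left(8 + 1\right)\right)} = \sqrt{4 + \left(-4 + 2 \cdot 9\right)} = \sqrt{4 + \left(-4 + 18\right)} = \sqrt{4 + 14} = \sqrt{18} = 3 \sqrt{2}$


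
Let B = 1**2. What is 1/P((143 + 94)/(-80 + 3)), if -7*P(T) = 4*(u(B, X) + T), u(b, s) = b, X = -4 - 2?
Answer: 539/640 ≈ 0.84219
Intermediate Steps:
X = -6
B = 1
P(T) = -4/7 - 4*T/7 (P(T) = -4*(1 + T)/7 = -(4 + 4*T)/7 = -4/7 - 4*T/7)
1/P((143 + 94)/(-80 + 3)) = 1/(-4/7 - 4*(143 + 94)/(7*(-80 + 3))) = 1/(-4/7 - 948/(7*(-77))) = 1/(-4/7 - 948*(-1)/(7*77)) = 1/(-4/7 - 4/7*(-237/77)) = 1/(-4/7 + 948/539) = 1/(640/539) = 539/640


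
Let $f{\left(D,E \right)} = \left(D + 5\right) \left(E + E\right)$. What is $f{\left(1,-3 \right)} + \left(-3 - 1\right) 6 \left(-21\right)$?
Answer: $468$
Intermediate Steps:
$f{\left(D,E \right)} = 2 E \left(5 + D\right)$ ($f{\left(D,E \right)} = \left(5 + D\right) 2 E = 2 E \left(5 + D\right)$)
$f{\left(1,-3 \right)} + \left(-3 - 1\right) 6 \left(-21\right) = 2 \left(-3\right) \left(5 + 1\right) + \left(-3 - 1\right) 6 \left(-21\right) = 2 \left(-3\right) 6 + \left(-4\right) 6 \left(-21\right) = -36 - -504 = -36 + 504 = 468$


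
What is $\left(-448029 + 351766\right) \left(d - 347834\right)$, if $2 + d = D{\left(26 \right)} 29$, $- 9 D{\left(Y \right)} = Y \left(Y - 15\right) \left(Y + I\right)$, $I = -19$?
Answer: $\frac{306942469066}{9} \approx 3.4105 \cdot 10^{10}$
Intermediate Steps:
$D{\left(Y \right)} = - \frac{Y \left(-19 + Y\right) \left(-15 + Y\right)}{9}$ ($D{\left(Y \right)} = - \frac{Y \left(Y - 15\right) \left(Y - 19\right)}{9} = - \frac{Y \left(-15 + Y\right) \left(-19 + Y\right)}{9} = - \frac{Y \left(-19 + Y\right) \left(-15 + Y\right)}{9}$)
$d = - \frac{58076}{9}$ ($d = -2 + \frac{1}{9} \cdot 26 \left(-285 - 26^{2} + 34 \cdot 26\right) 29 = -2 + \frac{1}{9} \cdot 26 \left(-285 - 676 + 884\right) 29 = -2 + \frac{1}{9} \cdot 26 \left(-77\right) 29 = -2 - \frac{58058}{9} = - \frac{58076}{9} \approx -6452.9$)
$\left(-448029 + 351766\right) \left(d - 347834\right) = \left(-448029 + 351766\right) \left(- \frac{58076}{9} - 347834\right) = \left(-96263\right) \left(- \frac{3188582}{9}\right) = \frac{306942469066}{9}$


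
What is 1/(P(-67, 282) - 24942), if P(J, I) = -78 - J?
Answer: -1/24953 ≈ -4.0075e-5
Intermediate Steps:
1/(P(-67, 282) - 24942) = 1/((-78 - 1*(-67)) - 24942) = 1/((-78 + 67) - 24942) = 1/(-11 - 24942) = 1/(-24953) = -1/24953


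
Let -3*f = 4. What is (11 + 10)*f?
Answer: -28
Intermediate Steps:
f = -4/3 (f = -⅓*4 = -4/3 ≈ -1.3333)
(11 + 10)*f = (11 + 10)*(-4/3) = 21*(-4/3) = -28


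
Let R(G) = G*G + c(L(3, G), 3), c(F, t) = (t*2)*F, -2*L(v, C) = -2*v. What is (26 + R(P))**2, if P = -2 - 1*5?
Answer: 8649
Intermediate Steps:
P = -7 (P = -2 - 5 = -7)
L(v, C) = v (L(v, C) = -(-1)*v = v)
c(F, t) = 2*F*t (c(F, t) = (2*t)*F = 2*F*t)
R(G) = 18 + G**2 (R(G) = G*G + 2*3*3 = G**2 + 18 = 18 + G**2)
(26 + R(P))**2 = (26 + (18 + (-7)**2))**2 = (26 + (18 + 49))**2 = (26 + 67)**2 = 93**2 = 8649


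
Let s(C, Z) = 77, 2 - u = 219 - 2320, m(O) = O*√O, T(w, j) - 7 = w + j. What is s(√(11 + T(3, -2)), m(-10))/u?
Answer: 77/2103 ≈ 0.036614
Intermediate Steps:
T(w, j) = 7 + j + w (T(w, j) = 7 + (w + j) = 7 + (j + w) = 7 + j + w)
m(O) = O^(3/2)
u = 2103 (u = 2 - (219 - 2320) = 2 - 1*(-2101) = 2 + 2101 = 2103)
s(√(11 + T(3, -2)), m(-10))/u = 77/2103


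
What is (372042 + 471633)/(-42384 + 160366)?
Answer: 843675/117982 ≈ 7.1509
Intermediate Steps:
(372042 + 471633)/(-42384 + 160366) = 843675/117982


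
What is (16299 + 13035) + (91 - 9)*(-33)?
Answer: 26628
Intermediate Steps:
(16299 + 13035) + (91 - 9)*(-33) = 29334 + 82*(-33) = 29334 - 2706 = 26628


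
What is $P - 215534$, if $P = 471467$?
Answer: $255933$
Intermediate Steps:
$P - 215534 = 471467 - 215534 = 255933$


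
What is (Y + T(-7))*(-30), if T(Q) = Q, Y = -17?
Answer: 720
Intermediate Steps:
(Y + T(-7))*(-30) = (-17 - 7)*(-30) = -24*(-30) = 720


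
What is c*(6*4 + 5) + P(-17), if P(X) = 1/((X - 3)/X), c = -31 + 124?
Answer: 53957/20 ≈ 2697.9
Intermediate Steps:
c = 93
P(X) = X/(-3 + X) (P(X) = 1/((-3 + X)/X) = X/(-3 + X))
c*(6*4 + 5) + P(-17) = 93*(6*4 + 5) - 17/(-3 - 17) = 93*(24 + 5) - 17/(-20) = 93*29 - 17*(-1/20) = 2697 + 17/20 = 53957/20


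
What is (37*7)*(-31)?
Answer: -8029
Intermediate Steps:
(37*7)*(-31) = 259*(-31) = -8029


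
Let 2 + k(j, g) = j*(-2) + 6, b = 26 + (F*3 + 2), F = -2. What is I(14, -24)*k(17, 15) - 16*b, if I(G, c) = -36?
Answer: 728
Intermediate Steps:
b = 22 (b = 26 + (-2*3 + 2) = 26 + (-6 + 2) = 26 - 4 = 22)
k(j, g) = 4 - 2*j (k(j, g) = -2 + (j*(-2) + 6) = -2 + (-2*j + 6) = -2 + (6 - 2*j) = 4 - 2*j)
I(14, -24)*k(17, 15) - 16*b = -36*(4 - 2*17) - 16*22 = -36*(4 - 34) - 352 = -36*(-30) - 352 = 1080 - 352 = 728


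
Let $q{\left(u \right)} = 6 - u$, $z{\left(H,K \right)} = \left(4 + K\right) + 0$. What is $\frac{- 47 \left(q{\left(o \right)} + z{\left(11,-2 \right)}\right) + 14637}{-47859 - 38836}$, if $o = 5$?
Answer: $- \frac{14496}{86695} \approx -0.16721$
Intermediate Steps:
$z{\left(H,K \right)} = 4 + K$
$\frac{- 47 \left(q{\left(o \right)} + z{\left(11,-2 \right)}\right) + 14637}{-47859 - 38836} = \frac{- 47 \left(\left(6 - 5\right) + \left(4 - 2\right)\right) + 14637}{-47859 - 38836} = \frac{- 47 \left(\left(6 - 5\right) + 2\right) + 14637}{-86695} = \left(- 47 \left(1 + 2\right) + 14637\right) \left(- \frac{1}{86695}\right) = \left(\left(-47\right) 3 + 14637\right) \left(- \frac{1}{86695}\right) = \left(-141 + 14637\right) \left(- \frac{1}{86695}\right) = 14496 \left(- \frac{1}{86695}\right) = - \frac{14496}{86695}$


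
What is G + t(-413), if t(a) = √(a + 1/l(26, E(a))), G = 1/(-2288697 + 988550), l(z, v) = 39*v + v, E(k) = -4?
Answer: -1/1300147 + I*√660810/40 ≈ -7.6914e-7 + 20.323*I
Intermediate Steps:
l(z, v) = 40*v
G = -1/1300147 (G = 1/(-1300147) = -1/1300147 ≈ -7.6914e-7)
t(a) = √(-1/160 + a) (t(a) = √(a + 1/(40*(-4))) = √(a + 1/(-160)) = √(a - 1/160) = √(-1/160 + a))
G + t(-413) = -1/1300147 + √(-10 + 1600*(-413))/40 = -1/1300147 + √(-10 - 660800)/40 = -1/1300147 + √(-660810)/40 = -1/1300147 + (I*√660810)/40 = -1/1300147 + I*√660810/40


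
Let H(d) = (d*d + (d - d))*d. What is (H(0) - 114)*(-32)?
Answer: 3648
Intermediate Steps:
H(d) = d³ (H(d) = (d² + 0)*d = d²*d = d³)
(H(0) - 114)*(-32) = (0³ - 114)*(-32) = (0 - 114)*(-32) = -114*(-32) = 3648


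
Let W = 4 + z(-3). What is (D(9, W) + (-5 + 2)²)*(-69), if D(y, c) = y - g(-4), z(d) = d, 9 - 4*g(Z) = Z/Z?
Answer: -1104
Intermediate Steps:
g(Z) = 2 (g(Z) = 9/4 - Z/(4*Z) = 9/4 - ¼*1 = 9/4 - ¼ = 2)
W = 1 (W = 4 - 3 = 1)
D(y, c) = -2 + y (D(y, c) = y - 1*2 = y - 2 = -2 + y)
(D(9, W) + (-5 + 2)²)*(-69) = ((-2 + 9) + (-5 + 2)²)*(-69) = (7 + (-3)²)*(-69) = (7 + 9)*(-69) = 16*(-69) = -1104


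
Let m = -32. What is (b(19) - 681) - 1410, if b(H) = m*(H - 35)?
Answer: -1579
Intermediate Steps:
b(H) = 1120 - 32*H (b(H) = -32*(H - 35) = -32*(-35 + H) = 1120 - 32*H)
(b(19) - 681) - 1410 = ((1120 - 32*19) - 681) - 1410 = ((1120 - 608) - 681) - 1410 = (512 - 681) - 1410 = -169 - 1410 = -1579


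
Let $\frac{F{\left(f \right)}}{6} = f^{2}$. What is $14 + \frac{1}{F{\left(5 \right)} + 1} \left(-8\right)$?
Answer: $\frac{2106}{151} \approx 13.947$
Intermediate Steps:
$F{\left(f \right)} = 6 f^{2}$
$14 + \frac{1}{F{\left(5 \right)} + 1} \left(-8\right) = 14 + \frac{1}{6 \cdot 5^{2} + 1} \left(-8\right) = 14 + \frac{1}{6 \cdot 25 + 1} \left(-8\right) = 14 + \frac{1}{150 + 1} \left(-8\right) = 14 + \frac{1}{151} \left(-8\right) = 14 - \frac{8}{151} = \frac{2106}{151}$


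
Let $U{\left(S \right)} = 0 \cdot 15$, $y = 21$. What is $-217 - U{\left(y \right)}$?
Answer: $-217$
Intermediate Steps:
$U{\left(S \right)} = 0$
$-217 - U{\left(y \right)} = -217 - 0 = -217 + 0 = -217$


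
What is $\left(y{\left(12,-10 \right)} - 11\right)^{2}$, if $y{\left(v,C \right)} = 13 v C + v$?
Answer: $2430481$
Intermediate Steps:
$y{\left(v,C \right)} = v + 13 C v$ ($y{\left(v,C \right)} = 13 C v + v = v + 13 C v$)
$\left(y{\left(12,-10 \right)} - 11\right)^{2} = \left(12 \left(1 + 13 \left(-10\right)\right) - 11\right)^{2} = \left(12 \left(1 - 130\right) - 11\right)^{2} = \left(12 \left(-129\right) - 11\right)^{2} = \left(-1548 - 11\right)^{2} = \left(-1559\right)^{2} = 2430481$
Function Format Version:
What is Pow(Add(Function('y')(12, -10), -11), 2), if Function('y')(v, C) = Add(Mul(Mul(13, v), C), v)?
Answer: 2430481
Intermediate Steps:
Function('y')(v, C) = Add(v, Mul(13, C, v)) (Function('y')(v, C) = Add(Mul(13, C, v), v) = Add(v, Mul(13, C, v)))
Pow(Add(Function('y')(12, -10), -11), 2) = Pow(Add(Mul(12, Add(1, Mul(13, -10))), -11), 2) = Pow(Add(Mul(12, Add(1, -130)), -11), 2) = Pow(Add(Mul(12, -129), -11), 2) = Pow(Add(-1548, -11), 2) = Pow(-1559, 2) = 2430481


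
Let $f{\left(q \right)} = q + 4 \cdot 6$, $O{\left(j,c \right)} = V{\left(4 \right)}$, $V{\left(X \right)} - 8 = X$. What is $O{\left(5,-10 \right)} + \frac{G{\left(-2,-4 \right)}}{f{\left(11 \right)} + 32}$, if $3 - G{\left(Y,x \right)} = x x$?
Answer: $\frac{791}{67} \approx 11.806$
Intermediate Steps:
$G{\left(Y,x \right)} = 3 - x^{2}$ ($G{\left(Y,x \right)} = 3 - x x = 3 - x^{2}$)
$V{\left(X \right)} = 8 + X$
$O{\left(j,c \right)} = 12$ ($O{\left(j,c \right)} = 8 + 4 = 12$)
$f{\left(q \right)} = 24 + q$ ($f{\left(q \right)} = q + 24 = 24 + q$)
$O{\left(5,-10 \right)} + \frac{G{\left(-2,-4 \right)}}{f{\left(11 \right)} + 32} = 12 + \frac{3 - \left(-4\right)^{2}}{\left(24 + 11\right) + 32} = 12 + \frac{3 - 16}{35 + 32} = 12 + \frac{3 - 16}{67} = 12 + \frac{1}{67} \left(-13\right) = 12 - \frac{13}{67} = \frac{791}{67}$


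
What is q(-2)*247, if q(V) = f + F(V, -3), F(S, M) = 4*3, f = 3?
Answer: 3705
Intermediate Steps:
F(S, M) = 12
q(V) = 15 (q(V) = 3 + 12 = 15)
q(-2)*247 = 15*247 = 3705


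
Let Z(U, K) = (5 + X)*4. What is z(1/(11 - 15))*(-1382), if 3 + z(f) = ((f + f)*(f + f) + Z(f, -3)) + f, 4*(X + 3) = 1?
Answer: -8292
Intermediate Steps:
X = -11/4 (X = -3 + (¼)*1 = -3 + ¼ = -11/4 ≈ -2.7500)
Z(U, K) = 9 (Z(U, K) = (5 - 11/4)*4 = (9/4)*4 = 9)
z(f) = 6 + f + 4*f² (z(f) = -3 + (((f + f)*(f + f) + 9) + f) = -3 + (((2*f)*(2*f) + 9) + f) = -3 + ((4*f² + 9) + f) = -3 + ((9 + 4*f²) + f) = -3 + (9 + f + 4*f²) = 6 + f + 4*f²)
z(1/(11 - 15))*(-1382) = (6 + 1/(11 - 15) + 4*(1/(11 - 15))²)*(-1382) = (6 + 1/(-4) + 4*(1/(-4))²)*(-1382) = (6 - ¼ + 4*(-¼)²)*(-1382) = (6 - ¼ + 4*(1/16))*(-1382) = (6 - ¼ + ¼)*(-1382) = 6*(-1382) = -8292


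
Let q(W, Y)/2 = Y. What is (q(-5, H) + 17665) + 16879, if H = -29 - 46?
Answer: 34394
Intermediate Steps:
H = -75
q(W, Y) = 2*Y
(q(-5, H) + 17665) + 16879 = (2*(-75) + 17665) + 16879 = (-150 + 17665) + 16879 = 17515 + 16879 = 34394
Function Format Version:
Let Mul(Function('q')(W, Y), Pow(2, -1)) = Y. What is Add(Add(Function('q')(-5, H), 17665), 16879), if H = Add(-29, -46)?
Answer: 34394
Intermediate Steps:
H = -75
Function('q')(W, Y) = Mul(2, Y)
Add(Add(Function('q')(-5, H), 17665), 16879) = Add(Add(Mul(2, -75), 17665), 16879) = Add(Add(-150, 17665), 16879) = Add(17515, 16879) = 34394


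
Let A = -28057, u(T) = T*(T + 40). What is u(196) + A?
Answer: 18199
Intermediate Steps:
u(T) = T*(40 + T)
u(196) + A = 196*(40 + 196) - 28057 = 196*236 - 28057 = 46256 - 28057 = 18199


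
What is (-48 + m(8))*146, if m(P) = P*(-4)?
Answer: -11680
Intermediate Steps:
m(P) = -4*P
(-48 + m(8))*146 = (-48 - 4*8)*146 = (-48 - 32)*146 = -80*146 = -11680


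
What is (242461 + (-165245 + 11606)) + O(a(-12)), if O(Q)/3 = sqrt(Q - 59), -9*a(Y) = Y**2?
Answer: 88822 + 15*I*sqrt(3) ≈ 88822.0 + 25.981*I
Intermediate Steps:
a(Y) = -Y**2/9
O(Q) = 3*sqrt(-59 + Q) (O(Q) = 3*sqrt(Q - 59) = 3*sqrt(-59 + Q))
(242461 + (-165245 + 11606)) + O(a(-12)) = (242461 + (-165245 + 11606)) + 3*sqrt(-59 - 1/9*(-12)**2) = (242461 - 153639) + 3*sqrt(-59 - 1/9*144) = 88822 + 3*sqrt(-59 - 16) = 88822 + 3*sqrt(-75) = 88822 + 3*(5*I*sqrt(3)) = 88822 + 15*I*sqrt(3)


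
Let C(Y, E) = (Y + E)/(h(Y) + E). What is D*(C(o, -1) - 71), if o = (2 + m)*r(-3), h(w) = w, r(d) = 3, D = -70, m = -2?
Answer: 4900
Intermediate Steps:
o = 0 (o = (2 - 2)*3 = 0*3 = 0)
C(Y, E) = 1 (C(Y, E) = (Y + E)/(Y + E) = (E + Y)/(E + Y) = 1)
D*(C(o, -1) - 71) = -70*(1 - 71) = -70*(-70) = 4900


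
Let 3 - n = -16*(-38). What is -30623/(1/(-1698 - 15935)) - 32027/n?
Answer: 326685124222/605 ≈ 5.3998e+8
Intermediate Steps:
n = -605 (n = 3 - (-16)*(-38) = 3 - 1*608 = 3 - 608 = -605)
-30623/(1/(-1698 - 15935)) - 32027/n = -30623/(1/(-1698 - 15935)) - 32027/(-605) = -30623/(1/(-17633)) - 32027*(-1/605) = -30623/(-1/17633) + 32027/605 = -30623*(-17633) + 32027/605 = 539975359 + 32027/605 = 326685124222/605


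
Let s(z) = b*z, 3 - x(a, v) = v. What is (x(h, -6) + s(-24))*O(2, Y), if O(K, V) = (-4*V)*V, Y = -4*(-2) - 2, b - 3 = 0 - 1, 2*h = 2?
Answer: 5616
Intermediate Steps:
h = 1 (h = (1/2)*2 = 1)
b = 2 (b = 3 + (0 - 1) = 3 - 1 = 2)
Y = 6 (Y = 8 - 2 = 6)
O(K, V) = -4*V**2
x(a, v) = 3 - v
s(z) = 2*z
(x(h, -6) + s(-24))*O(2, Y) = ((3 - 1*(-6)) + 2*(-24))*(-4*6**2) = ((3 + 6) - 48)*(-4*36) = (9 - 48)*(-144) = -39*(-144) = 5616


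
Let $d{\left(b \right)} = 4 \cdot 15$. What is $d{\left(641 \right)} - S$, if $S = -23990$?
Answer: $24050$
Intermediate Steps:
$d{\left(b \right)} = 60$
$d{\left(641 \right)} - S = 60 - -23990 = 60 + 23990 = 24050$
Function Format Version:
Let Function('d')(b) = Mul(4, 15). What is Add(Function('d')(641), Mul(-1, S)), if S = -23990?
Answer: 24050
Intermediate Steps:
Function('d')(b) = 60
Add(Function('d')(641), Mul(-1, S)) = Add(60, Mul(-1, -23990)) = Add(60, 23990) = 24050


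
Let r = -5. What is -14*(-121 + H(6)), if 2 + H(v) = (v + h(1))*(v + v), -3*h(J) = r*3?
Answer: -126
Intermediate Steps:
h(J) = 5 (h(J) = -(-5)*3/3 = -⅓*(-15) = 5)
H(v) = -2 + 2*v*(5 + v) (H(v) = -2 + (v + 5)*(v + v) = -2 + (5 + v)*(2*v) = -2 + 2*v*(5 + v))
-14*(-121 + H(6)) = -14*(-121 + (-2 + 2*6² + 10*6)) = -14*(-121 + (-2 + 2*36 + 60)) = -14*(-121 + (-2 + 72 + 60)) = -14*(-121 + 130) = -14*9 = -126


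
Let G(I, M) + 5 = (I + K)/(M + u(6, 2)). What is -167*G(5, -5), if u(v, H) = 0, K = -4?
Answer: 4342/5 ≈ 868.40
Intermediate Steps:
G(I, M) = -5 + (-4 + I)/M (G(I, M) = -5 + (I - 4)/(M + 0) = -5 + (-4 + I)/M)
-167*G(5, -5) = -167*(-4 + 5 - 5*(-5))/(-5) = -(-167)*(-4 + 5 + 25)/5 = -(-167)*26/5 = -167*(-26/5) = 4342/5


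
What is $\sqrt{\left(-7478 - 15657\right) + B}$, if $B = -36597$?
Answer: $2 i \sqrt{14933} \approx 244.4 i$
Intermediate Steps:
$\sqrt{\left(-7478 - 15657\right) + B} = \sqrt{\left(-7478 - 15657\right) - 36597} = \sqrt{-23135 - 36597} = \sqrt{-59732} = 2 i \sqrt{14933}$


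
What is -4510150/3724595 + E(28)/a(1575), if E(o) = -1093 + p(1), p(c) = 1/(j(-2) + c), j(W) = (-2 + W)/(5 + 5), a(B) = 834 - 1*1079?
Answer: 253696108/78216495 ≈ 3.2435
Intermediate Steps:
a(B) = -245 (a(B) = 834 - 1079 = -245)
j(W) = -⅕ + W/10 (j(W) = (-2 + W)/10 = (-2 + W)*(⅒) = -⅕ + W/10)
p(c) = 1/(-⅖ + c) (p(c) = 1/((-⅕ + (⅒)*(-2)) + c) = 1/((-⅕ - ⅕) + c) = 1/(-⅖ + c))
E(o) = -3274/3 (E(o) = -1093 + 5/(-2 + 5*1) = -1093 + 5/(-2 + 5) = -1093 + 5/3 = -3274/3)
-4510150/3724595 + E(28)/a(1575) = -4510150/3724595 - 3274/3/(-245) = -4510150*1/3724595 - 3274/3*(-1/245) = -902030/744919 + 3274/735 = 253696108/78216495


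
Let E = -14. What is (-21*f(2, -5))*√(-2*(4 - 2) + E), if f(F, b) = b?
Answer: 315*I*√2 ≈ 445.48*I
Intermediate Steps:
(-21*f(2, -5))*√(-2*(4 - 2) + E) = (-21*(-5))*√(-2*(4 - 2) - 14) = 105*√(-2*2 - 14) = 105*√(-4 - 14) = 105*√(-18) = 105*(3*I*√2) = 315*I*√2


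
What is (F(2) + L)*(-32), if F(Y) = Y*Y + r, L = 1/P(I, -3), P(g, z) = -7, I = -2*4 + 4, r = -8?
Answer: 928/7 ≈ 132.57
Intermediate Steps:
I = -4 (I = -8 + 4 = -4)
L = -1/7 (L = 1/(-7) = -1/7 ≈ -0.14286)
F(Y) = -8 + Y**2 (F(Y) = Y*Y - 8 = Y**2 - 8 = -8 + Y**2)
(F(2) + L)*(-32) = ((-8 + 2**2) - 1/7)*(-32) = ((-8 + 4) - 1/7)*(-32) = (-4 - 1/7)*(-32) = -29/7*(-32) = 928/7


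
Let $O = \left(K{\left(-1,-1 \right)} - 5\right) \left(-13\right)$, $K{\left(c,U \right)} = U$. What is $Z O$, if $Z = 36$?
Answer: $2808$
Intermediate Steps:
$O = 78$ ($O = \left(-1 - 5\right) \left(-13\right) = \left(-6\right) \left(-13\right) = 78$)
$Z O = 36 \cdot 78 = 2808$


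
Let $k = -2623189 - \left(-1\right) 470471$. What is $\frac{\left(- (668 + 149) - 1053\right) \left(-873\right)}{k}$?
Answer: $- \frac{816255}{1076359} \approx -0.75835$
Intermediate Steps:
$k = -2152718$ ($k = -2623189 - -470471 = -2623189 + 470471 = -2152718$)
$\frac{\left(- (668 + 149) - 1053\right) \left(-873\right)}{k} = \frac{\left(- (668 + 149) - 1053\right) \left(-873\right)}{-2152718} = \left(\left(-1\right) 817 - 1053\right) \left(-873\right) \left(- \frac{1}{2152718}\right) = \left(-817 - 1053\right) \left(-873\right) \left(- \frac{1}{2152718}\right) = \left(-1870\right) \left(-873\right) \left(- \frac{1}{2152718}\right) = 1632510 \left(- \frac{1}{2152718}\right) = - \frac{816255}{1076359}$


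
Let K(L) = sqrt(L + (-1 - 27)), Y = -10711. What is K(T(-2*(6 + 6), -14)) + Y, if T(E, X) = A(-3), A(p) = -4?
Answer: -10711 + 4*I*sqrt(2) ≈ -10711.0 + 5.6569*I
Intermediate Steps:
T(E, X) = -4
K(L) = sqrt(-28 + L) (K(L) = sqrt(L - 28) = sqrt(-28 + L))
K(T(-2*(6 + 6), -14)) + Y = sqrt(-28 - 4) - 10711 = sqrt(-32) - 10711 = 4*I*sqrt(2) - 10711 = -10711 + 4*I*sqrt(2)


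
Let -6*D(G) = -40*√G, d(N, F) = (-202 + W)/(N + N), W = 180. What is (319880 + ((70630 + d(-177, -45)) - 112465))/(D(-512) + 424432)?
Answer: 489562178007/747310090598 - 61517470*I*√2/373655045299 ≈ 0.6551 - 0.00023283*I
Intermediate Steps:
d(N, F) = -11/N (d(N, F) = (-202 + 180)/(N + N) = -22*1/(2*N) = -11/N)
D(G) = 20*√G/3 (D(G) = -(-20)*√G/3 = 20*√G/3)
(319880 + ((70630 + d(-177, -45)) - 112465))/(D(-512) + 424432) = (319880 + ((70630 - 11/(-177)) - 112465))/(20*√(-512)/3 + 424432) = (319880 + ((70630 - 11*(-1/177)) - 112465))/(20*(16*I*√2)/3 + 424432) = (319880 + ((70630 + 11/177) - 112465))/(320*I*√2/3 + 424432) = (319880 + (12501521/177 - 112465))/(424432 + 320*I*√2/3) = (319880 - 7404784/177)/(424432 + 320*I*√2/3) = 49213976/(177*(424432 + 320*I*√2/3))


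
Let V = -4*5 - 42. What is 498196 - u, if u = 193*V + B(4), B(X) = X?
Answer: 510158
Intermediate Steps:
V = -62 (V = -20 - 42 = -62)
u = -11962 (u = 193*(-62) + 4 = -11966 + 4 = -11962)
498196 - u = 498196 - 1*(-11962) = 498196 + 11962 = 510158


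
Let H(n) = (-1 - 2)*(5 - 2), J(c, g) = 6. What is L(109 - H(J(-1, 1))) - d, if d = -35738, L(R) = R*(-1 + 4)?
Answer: 36092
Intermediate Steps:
H(n) = -9 (H(n) = -3*3 = -9)
L(R) = 3*R (L(R) = R*3 = 3*R)
L(109 - H(J(-1, 1))) - d = 3*(109 - 1*(-9)) - 1*(-35738) = 3*(109 + 9) + 35738 = 3*118 + 35738 = 354 + 35738 = 36092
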